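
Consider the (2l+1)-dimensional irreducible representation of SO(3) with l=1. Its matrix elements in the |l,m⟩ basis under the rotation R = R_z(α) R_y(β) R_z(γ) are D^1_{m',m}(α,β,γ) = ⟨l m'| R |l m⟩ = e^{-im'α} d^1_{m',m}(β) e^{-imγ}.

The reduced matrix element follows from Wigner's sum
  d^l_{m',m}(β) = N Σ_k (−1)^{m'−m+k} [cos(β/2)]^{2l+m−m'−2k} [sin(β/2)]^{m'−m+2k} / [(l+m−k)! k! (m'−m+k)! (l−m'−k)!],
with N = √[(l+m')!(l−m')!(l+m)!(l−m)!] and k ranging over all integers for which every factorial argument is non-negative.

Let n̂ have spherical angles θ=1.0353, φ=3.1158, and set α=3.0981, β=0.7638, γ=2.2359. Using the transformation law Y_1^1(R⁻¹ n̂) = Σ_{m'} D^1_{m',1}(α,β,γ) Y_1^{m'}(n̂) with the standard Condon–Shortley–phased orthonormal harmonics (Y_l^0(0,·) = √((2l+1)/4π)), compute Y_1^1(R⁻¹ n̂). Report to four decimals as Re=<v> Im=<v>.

Need the full column D^1_{m',1} for m'=−1..1 at α=3.0981, β=0.7638, γ=2.2359.
cos(β/2)=0.927958, sin(β/2)=0.372684
d^1_{-1,1}: single k=2 term ⇒ +0.138894;  D = +0.090388+0.105459i
d^1_{0,1}: single k=1 term ⇒ +0.489085;  D = -0.301834-0.384838i
d^1_{1,1}: single k=0 term ⇒ +0.861106;  D = +0.501462+0.700029i
Y_1^{m'}(θ=1.0353,φ=3.1158) and Σ D·Y over m':
  (+0.0904+0.1055i)·(-0.2970-0.0077i)  (-0.3018-0.3848i)·(+0.2493+0.0000i)  (+0.5015+0.7000i)·(+0.2970-0.0077i)
Y_1^1(R⁻¹ n̂) = +0.053022+0.076124i

Re=0.0530 Im=0.0761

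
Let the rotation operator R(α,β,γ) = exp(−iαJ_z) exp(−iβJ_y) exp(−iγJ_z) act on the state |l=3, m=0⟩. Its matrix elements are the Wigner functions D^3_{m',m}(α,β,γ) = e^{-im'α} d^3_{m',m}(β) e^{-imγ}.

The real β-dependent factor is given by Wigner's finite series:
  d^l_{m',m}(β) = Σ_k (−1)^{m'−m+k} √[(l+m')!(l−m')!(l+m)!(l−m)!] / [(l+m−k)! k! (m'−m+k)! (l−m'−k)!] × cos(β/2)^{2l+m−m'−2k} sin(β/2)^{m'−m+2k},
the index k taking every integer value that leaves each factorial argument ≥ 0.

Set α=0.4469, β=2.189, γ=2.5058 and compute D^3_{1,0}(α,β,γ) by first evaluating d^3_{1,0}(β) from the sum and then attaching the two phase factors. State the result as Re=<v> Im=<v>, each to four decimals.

Re=-0.2162 Im=0.1036

Split into d^3_{1,0}(β=2.189) × two z-phases.
Half-angle: c=0.458491, s=0.888699. N=√(24·2·6·6)=41.569219
The bounds max(0,m−m')=0 and min(l+m,l−m')=2 give 3 terms
  k=0: (−1)^1·41.5692/(12)·0.4585^5·0.8887^1 = -0.062373
  k=1: (−1)^2·41.5692/(4)·0.4585^3·0.8887^3 = +0.703021
  k=2: (−1)^3·41.5692/(12)·0.4585^1·0.8887^5 = -0.880430
d^3_{1,0}(2.189) = -0.062373 +0.703021 -0.880430 = -0.239783
Phases: e^{-i·(1)·0.4469}=+0.901791-0.432172i, e^{-i·(0)·2.5058}=+1.000000+0.000000i ⇒ D=-0.216234+0.103627i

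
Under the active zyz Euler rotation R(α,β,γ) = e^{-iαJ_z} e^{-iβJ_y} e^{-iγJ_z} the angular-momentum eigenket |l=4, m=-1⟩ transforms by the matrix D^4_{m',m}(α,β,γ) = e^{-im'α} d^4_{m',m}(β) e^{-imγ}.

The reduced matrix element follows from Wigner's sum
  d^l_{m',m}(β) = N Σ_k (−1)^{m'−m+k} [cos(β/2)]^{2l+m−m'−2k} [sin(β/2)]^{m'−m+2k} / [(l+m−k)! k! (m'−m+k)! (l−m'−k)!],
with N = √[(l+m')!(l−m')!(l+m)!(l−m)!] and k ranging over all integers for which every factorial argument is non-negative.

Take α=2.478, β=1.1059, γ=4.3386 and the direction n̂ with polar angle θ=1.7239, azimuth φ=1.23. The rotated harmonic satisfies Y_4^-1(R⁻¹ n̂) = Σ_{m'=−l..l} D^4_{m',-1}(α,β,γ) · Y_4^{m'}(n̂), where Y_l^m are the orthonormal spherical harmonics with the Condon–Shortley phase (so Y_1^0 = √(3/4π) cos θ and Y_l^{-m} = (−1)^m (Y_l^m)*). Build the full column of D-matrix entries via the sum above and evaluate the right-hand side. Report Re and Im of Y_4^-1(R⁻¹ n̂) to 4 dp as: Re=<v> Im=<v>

Re=-0.2077 Im=0.1615

Need the full column D^4_{m',-1} for m'=−4..4 at α=2.478, β=1.1059, γ=4.3386.
cos(β/2)=0.850979, sin(β/2)=0.525200
d^4_{-4,-1}: single k=3 term ⇒ +0.483796;  D = -0.054761+0.480686i
d^4_{-3,-1}: k∈[2..3] ⇒ +0.831443 -0.527828 = +0.303614;  D = +0.212883-0.216478i
d^4_{-2,-1}: k∈[1..3] ⇒ +0.720099 -1.371431 +0.348253 = -0.303079;  D = +0.300515-0.039343i
d^4_{-1,-1}: k∈[0..3] ⇒ +0.275011 -1.571279 +1.197002 -0.151980 = -0.251245;  D = -0.216341-0.127752i
d^4_{0,-1}: k∈[0..3] ⇒ -0.759051 +1.734739 -0.660763 +0.041948 = +0.356872;  D = -0.130310-0.332230i
d^4_{1,-1}: k∈[0..3] ⇒ +1.047519 -1.197002 +0.227969 -0.005789 = +0.072698;  D = -0.020774+0.069666i
d^4_{2,-1}: k∈[0..2] ⇒ -0.914288 +0.522379 -0.039795 = -0.431703;  D = -0.352005+0.249920i
d^4_{3,-1}: k∈[0..1] ⇒ +0.527828 -0.120630 = +0.407198;  D = -0.406764-0.018803i
d^4_{4,-1}: single k=0 term ⇒ -0.184278;  D = -0.139775-0.120089i
Y_4^{m'}(θ=1.7239,φ=1.23) and Σ D·Y over m':
  (-0.0548+0.4807i)·(+0.0870+0.4131i)  (+0.2129-0.2165i)·(+0.1572-0.0961i)  (+0.3005-0.0393i)·(+0.2124+0.1723i)  (-0.2163-0.1278i)·(+0.0676-0.1907i)  (-0.1303-0.3322i)·(+0.2455+0.0000i)  (-0.0208+0.0697i)·(-0.0676-0.1907i)  (-0.3520+0.2499i)·(+0.2124-0.1723i)  (-0.4068-0.0188i)·(-0.1572-0.0961i)  (-0.1398-0.1201i)·(+0.0870-0.4131i)
Y_4^-1(R⁻¹ n̂) = -0.207669+0.161516i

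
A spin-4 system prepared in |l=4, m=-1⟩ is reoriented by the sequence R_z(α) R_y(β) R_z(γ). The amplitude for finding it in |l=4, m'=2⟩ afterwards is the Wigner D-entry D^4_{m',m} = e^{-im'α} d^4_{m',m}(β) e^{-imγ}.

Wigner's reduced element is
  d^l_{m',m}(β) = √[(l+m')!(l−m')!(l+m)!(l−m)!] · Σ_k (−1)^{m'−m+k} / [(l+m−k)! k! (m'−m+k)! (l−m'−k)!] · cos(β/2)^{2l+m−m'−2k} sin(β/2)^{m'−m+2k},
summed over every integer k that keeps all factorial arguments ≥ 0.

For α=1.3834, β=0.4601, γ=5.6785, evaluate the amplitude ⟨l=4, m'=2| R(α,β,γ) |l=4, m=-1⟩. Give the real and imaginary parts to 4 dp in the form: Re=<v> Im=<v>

D^4_{2,-1}(1.3834,0.4601,5.6785) = e^{-i·2·1.3834}·d^4_{2,-1}(0.4601)·e^{-i·-1·5.6785}. Compute d first:
Half-angle: c=0.973655, s=0.228026. N=√(720·2·6·120)=1018.233765
k: max(0,(-1)−(2))=0 … min(4+(-1),4−(2))=2
  k=0: (−1)^3·1018.2338/(72)·0.9737^5·0.2280^3 = -0.146722
  k=1: (−1)^4·1018.2338/(48)·0.9737^3·0.2280^5 = +0.012071
  k=2: (−1)^5·1018.2338/(240)·0.9737^1·0.2280^7 = -0.000132
d^4_{2,-1}(0.4601) = -0.146722 +0.012071 -0.000132 = -0.134783
D = (-0.930584-0.366080i)·(-0.134783)·(+0.822681-0.568503i) = +0.131237-0.030713i

Re=0.1312 Im=-0.0307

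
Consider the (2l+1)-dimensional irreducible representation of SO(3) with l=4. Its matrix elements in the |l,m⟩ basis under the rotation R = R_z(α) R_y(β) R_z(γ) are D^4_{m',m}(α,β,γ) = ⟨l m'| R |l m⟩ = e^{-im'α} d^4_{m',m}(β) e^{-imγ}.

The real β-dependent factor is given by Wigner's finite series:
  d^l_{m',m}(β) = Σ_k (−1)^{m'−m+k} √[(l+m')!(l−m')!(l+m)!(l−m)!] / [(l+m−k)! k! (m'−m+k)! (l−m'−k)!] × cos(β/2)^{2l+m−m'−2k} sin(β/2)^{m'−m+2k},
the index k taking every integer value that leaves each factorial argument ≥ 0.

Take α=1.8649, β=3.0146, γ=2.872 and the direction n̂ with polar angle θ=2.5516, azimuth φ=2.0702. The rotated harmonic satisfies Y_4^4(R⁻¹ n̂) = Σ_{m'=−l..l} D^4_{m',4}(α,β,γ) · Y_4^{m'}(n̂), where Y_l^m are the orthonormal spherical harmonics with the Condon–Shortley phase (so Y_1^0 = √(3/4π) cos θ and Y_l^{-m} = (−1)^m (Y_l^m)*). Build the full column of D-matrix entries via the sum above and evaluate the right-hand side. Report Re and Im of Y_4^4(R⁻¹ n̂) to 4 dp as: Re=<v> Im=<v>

Need the full column D^4_{m',4} for m'=−4..4 at α=1.8649, β=3.0146, γ=2.872.
cos(β/2)=0.063454, sin(β/2)=0.997985
d^4_{-4,4}: single k=8 term ⇒ +0.983992;  D = -0.621774+0.762651i
d^4_{-3,4}: single k=7 term ⇒ +0.176958;  D = +0.163677+0.067258i
d^4_{-2,4}: single k=6 term ⇒ +0.021049;  D = +0.002013-0.020953i
d^4_{-1,4}: single k=5 term ⇒ +0.001893;  D = -0.001856+0.000373i
d^4_{0,4}: single k=4 term ⇒ +0.000135;  D = +0.000064+0.000119i
d^4_{1,4}: single k=3 term ⇒ +0.000008;  D = +0.000005-0.000005i
d^4_{2,4}: single k=2 term ⇒ +0.000000;  D = -0.000000-0.000000i
d^4_{3,4}: single k=1 term ⇒ +0.000000;  D = -0.000000+0.000000i
d^4_{4,4}: single k=0 term ⇒ +0.000000;  D = +0.000000-0.000000i
Y_4^{m'}(θ=2.5516,φ=2.0702) and Σ D·Y over m':
  (-0.6218+0.7627i)·(-0.0176-0.0386i)  (+0.1637+0.0673i)·(-0.1786-0.0130i)  (+0.0020-0.0210i)·(-0.2149+0.3337i)  (-0.0019+0.0004i)·(+0.1920+0.3520i)  (+0.0001+0.0001i)·(-0.1087+0.0000i)  (+0.0000-0.0000i)·(-0.1920+0.3520i)  (-0.0000-0.0000i)·(-0.2149-0.3337i)  (-0.0000+0.0000i)·(+0.1786-0.0130i)  (+0.0000-0.0000i)·(-0.0176+0.0386i)
Y_4^4(R⁻¹ n̂) = +0.018049+0.001053i

Re=0.0180 Im=0.0011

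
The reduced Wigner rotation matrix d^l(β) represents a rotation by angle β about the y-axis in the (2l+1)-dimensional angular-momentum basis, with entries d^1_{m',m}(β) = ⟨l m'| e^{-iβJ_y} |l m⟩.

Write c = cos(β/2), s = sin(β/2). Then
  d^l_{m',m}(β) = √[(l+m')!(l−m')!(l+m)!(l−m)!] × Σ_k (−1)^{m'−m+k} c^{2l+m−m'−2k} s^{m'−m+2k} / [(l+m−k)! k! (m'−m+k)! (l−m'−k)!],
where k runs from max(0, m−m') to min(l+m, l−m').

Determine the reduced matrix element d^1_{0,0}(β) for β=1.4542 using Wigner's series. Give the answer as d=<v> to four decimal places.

d^1_{0,0}(β=1.4542) via Wigner's sum:
Half-angle: c=0.747105, s=0.664706. N=√(1·1·1·1)=1.000000
k∈{0,1} keeps every argument non-negative
  k=0: (−1)^0·1.0000/(1)·0.7471^2·0.6647^0 = +0.558166
  k=1: (−1)^1·1.0000/(1)·0.7471^0·0.6647^2 = -0.441834
d^1_{0,0}(1.4542) = +0.558166 -0.441834 = +0.116332

d=0.1163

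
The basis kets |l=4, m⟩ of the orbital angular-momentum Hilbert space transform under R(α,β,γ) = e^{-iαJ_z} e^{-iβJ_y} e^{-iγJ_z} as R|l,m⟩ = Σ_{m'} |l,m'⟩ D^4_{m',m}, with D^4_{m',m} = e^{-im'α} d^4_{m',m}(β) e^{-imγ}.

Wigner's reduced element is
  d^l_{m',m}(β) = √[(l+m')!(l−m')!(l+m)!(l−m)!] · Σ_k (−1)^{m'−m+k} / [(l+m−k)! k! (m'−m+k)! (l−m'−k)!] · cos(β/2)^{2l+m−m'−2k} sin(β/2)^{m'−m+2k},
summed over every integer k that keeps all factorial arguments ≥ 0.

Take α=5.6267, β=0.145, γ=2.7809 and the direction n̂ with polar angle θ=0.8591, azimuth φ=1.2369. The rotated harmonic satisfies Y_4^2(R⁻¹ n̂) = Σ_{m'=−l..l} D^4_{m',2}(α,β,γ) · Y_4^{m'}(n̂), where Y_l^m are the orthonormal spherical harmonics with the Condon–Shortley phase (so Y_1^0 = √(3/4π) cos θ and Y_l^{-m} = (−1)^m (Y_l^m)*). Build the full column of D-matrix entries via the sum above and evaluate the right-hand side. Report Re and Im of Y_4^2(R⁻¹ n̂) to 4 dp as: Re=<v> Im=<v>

Re=0.0056 Im=-0.3388

Need the full column D^4_{m',2} for m'=−4..4 at α=5.6267, β=0.145, γ=2.7809.
cos(β/2)=0.997373, sin(β/2)=0.072437
d^4_{-4,2}: single k=6 term ⇒ +0.000001;  D = -0.000000-0.000001i
d^4_{-3,2}: k∈[5..6] ⇒ +0.000022 -0.000000 = +0.000022;  D = +0.000007-0.000021i
d^4_{-2,2}: k∈[4..6] ⇒ +0.000409 -0.000002 +0.000000 = +0.000407;  D = +0.000338-0.000227i
d^4_{-1,2}: k∈[3..5] ⇒ +0.005305 -0.000042 +0.000000 = +0.005263;  D = +0.005252+0.000341i
d^4_{0,2}: k∈[2..4] ⇒ +0.048998 -0.000689 +0.000001 = +0.048311;  D = +0.036276+0.031906i
d^4_{1,2}: k∈[1..3] ⇒ +0.301715 -0.007957 +0.000028 = +0.293786;  D = +0.056328+0.288335i
d^4_{2,2}: k∈[0..2] ⇒ +0.979176 -0.061979 +0.000409 = +0.917606;  D = -0.410294+0.820768i
d^4_{3,2}: k∈[0..1] ⇒ -0.266088 +0.004211 = -0.261877;  D = +0.235721-0.114085i
d^4_{4,2}: single k=0 term ⇒ +0.027330;  D = -0.026754-0.005583i
Y_4^{m'}(θ=0.8591,φ=1.2369) and Σ D·Y over m':
  (-0.0000-0.0000i)·(+0.0339+0.1415i)  (+0.0000-0.0000i)·(-0.2990+0.1913i)  (+0.0003-0.0002i)·(-0.2991-0.2359i)  (+0.0053+0.0003i)·(-0.0011+0.0031i)  (+0.0363+0.0319i)·(-0.3627+0.0000i)  (+0.0563+0.2883i)·(+0.0011+0.0031i)  (-0.4103+0.8208i)·(-0.2991+0.2359i)  (+0.2357-0.1141i)·(+0.2990+0.1913i)  (-0.0268-0.0056i)·(+0.0339-0.1415i)
Y_4^2(R⁻¹ n̂) = +0.005565-0.338807i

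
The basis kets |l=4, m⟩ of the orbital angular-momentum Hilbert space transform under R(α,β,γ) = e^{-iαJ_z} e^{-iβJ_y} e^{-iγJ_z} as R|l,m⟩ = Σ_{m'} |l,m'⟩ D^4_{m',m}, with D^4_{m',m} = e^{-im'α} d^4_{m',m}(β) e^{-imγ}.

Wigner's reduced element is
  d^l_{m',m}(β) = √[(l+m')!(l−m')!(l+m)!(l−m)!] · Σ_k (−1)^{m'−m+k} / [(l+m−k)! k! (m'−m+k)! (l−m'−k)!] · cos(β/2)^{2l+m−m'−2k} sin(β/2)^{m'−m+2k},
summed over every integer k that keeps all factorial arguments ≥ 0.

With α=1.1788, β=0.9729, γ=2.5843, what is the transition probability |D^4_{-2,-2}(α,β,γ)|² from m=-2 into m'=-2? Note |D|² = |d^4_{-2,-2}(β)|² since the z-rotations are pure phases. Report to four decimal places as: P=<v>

D^4_{-2,-2}(1.1788,0.9729,2.5843) = e^{-i·-2·1.1788}·d^4_{-2,-2}(0.9729)·e^{-i·-2·2.5843}. Compute d first:
c=cos(0.9729/2)=0.883998, s=sin(0.9729/2)=0.467491; N=√[2·720·2·720]=1440.000000
k∈{0,1,2} keeps every argument non-negative
  k=0: (−1)^0·1440.0000/(1440)·0.8840^8·0.4675^0 = +0.372915
  k=1: (−1)^1·1440.0000/(120)·0.8840^6·0.4675^2 = -1.251512
  k=2: (−1)^2·1440.0000/(96)·0.8840^4·0.4675^4 = +0.437510
d^4_{-2,-2}(0.9729) = +0.372915 -1.251512 +0.437510 = -0.441086
|D^4_{-2,-2}|² = |d^4_{-2,-2}(β)|² = (-0.441086)² = 0.194557 (the z-rotation phases have unit modulus)

P=0.1946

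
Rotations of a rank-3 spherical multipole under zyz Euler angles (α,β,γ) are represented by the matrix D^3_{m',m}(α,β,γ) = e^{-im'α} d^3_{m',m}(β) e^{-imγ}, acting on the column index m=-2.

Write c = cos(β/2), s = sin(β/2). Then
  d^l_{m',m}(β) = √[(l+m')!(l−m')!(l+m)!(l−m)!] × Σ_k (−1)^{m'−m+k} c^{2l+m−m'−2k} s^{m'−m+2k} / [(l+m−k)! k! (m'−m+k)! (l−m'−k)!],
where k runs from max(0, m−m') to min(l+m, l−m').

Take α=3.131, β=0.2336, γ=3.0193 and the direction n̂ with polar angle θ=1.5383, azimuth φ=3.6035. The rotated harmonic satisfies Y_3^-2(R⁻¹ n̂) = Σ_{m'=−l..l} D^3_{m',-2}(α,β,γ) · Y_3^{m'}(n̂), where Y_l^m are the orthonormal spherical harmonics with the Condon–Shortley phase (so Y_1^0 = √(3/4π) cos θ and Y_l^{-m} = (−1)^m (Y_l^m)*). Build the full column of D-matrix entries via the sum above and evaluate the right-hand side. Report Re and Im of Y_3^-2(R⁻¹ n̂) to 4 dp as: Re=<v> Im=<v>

Need the full column D^3_{m',-2} for m'=−3..3 at α=3.131, β=0.2336, γ=3.0193.
cos(β/2)=0.993187, sin(β/2)=0.116535
d^3_{-3,-2}: single k=1 term ⇒ +0.275858;  D = -0.265390+0.075270i
d^3_{-2,-2}: k∈[0..1] ⇒ +0.959810 -0.066070 = +0.893740;  D = +0.862361-0.234743i
d^3_{-1,-2}: k∈[0..1] ⇒ -0.356131 +0.009806 = -0.346325;  D = +0.335110-0.087418i
d^3_{0,-2}: k∈[0..1] ⇒ +0.072376 -0.000996 = +0.071379;  D = +0.069255-0.017285i
d^3_{1,-2}: k∈[0..1] ⇒ -0.009806 +0.000068 = -0.009738;  D = +0.009473-0.002258i
d^3_{2,-2}: k∈[0..1] ⇒ +0.000910 -0.000003 = +0.000907;  D = +0.000885-0.000201i
d^3_{3,-2}: single k=0 term ⇒ -0.000052;  D = +0.000051-0.000011i
Y_3^{m'}(θ=1.5383,φ=3.6035) and Σ D·Y over m':
  (-0.2654+0.0753i)·(-0.0767+0.4094i)  (+0.8624-0.2347i)·(+0.0200-0.0265i)  (+0.3351-0.0874i)·(+0.2876-0.1432i)  (+0.0693-0.0173i)·(-0.0363+0.0000i)  (+0.0095-0.0023i)·(-0.2876-0.1432i)  (+0.0009-0.0002i)·(+0.0200+0.0265i)  (+0.0001-0.0000i)·(+0.0767+0.4094i)
Y_3^-2(R⁻¹ n̂) = +0.078894-0.215120i

Re=0.0789 Im=-0.2151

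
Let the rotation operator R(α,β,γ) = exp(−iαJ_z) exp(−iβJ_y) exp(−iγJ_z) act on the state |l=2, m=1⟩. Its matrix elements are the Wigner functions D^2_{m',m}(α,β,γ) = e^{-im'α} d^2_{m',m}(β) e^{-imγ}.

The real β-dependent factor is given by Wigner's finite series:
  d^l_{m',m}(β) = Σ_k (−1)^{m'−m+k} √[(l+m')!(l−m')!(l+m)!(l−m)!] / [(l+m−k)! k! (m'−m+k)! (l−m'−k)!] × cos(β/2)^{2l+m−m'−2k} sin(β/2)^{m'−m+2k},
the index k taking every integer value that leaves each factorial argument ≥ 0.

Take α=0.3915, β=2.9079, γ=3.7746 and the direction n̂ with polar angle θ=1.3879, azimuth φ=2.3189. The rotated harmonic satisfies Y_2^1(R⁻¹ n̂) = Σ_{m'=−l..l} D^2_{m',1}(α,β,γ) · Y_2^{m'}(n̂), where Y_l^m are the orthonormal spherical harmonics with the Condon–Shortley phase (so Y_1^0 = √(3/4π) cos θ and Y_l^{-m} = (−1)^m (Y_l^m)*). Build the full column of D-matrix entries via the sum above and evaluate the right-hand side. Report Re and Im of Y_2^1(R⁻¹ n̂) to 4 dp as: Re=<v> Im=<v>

Need the full column D^2_{m',1} for m'=−2..2 at α=0.3915, β=2.9079, γ=3.7746.
cos(β/2)=0.116581, sin(β/2)=0.993181
d^2_{-2,1}: single k=3 term ⇒ +0.228424;  D = -0.225859-0.034134i
d^2_{-1,1}: k∈[2..3] ⇒ +0.040219 -0.973003 = -0.932784;  D = +0.905713-0.223091i
d^2_{0,1}: k∈[1..2] ⇒ +0.003855 -0.279761 = -0.275907;  D = +0.222450-0.163219i
d^2_{1,1}: k∈[0..1] ⇒ +0.000185 -0.040219 = -0.040034;  D = +0.020799-0.034208i
d^2_{2,1}: single k=0 term ⇒ -0.003147;  D = +0.000485-0.003110i
Y_2^{m'}(θ=1.3879,φ=2.3189) and Σ D·Y over m':
  (-0.2259-0.0341i)·(-0.0278+0.3725i)  (+0.9057-0.2231i)·(-0.0940-0.1013i)  (+0.2225-0.1632i)·(-0.2841+0.0000i)  (+0.0208-0.0342i)·(+0.0940-0.1013i)  (+0.0005-0.0031i)·(-0.0278-0.3725i)
Y_2^1(R⁻¹ n̂) = -0.154597-0.112976i

Re=-0.1546 Im=-0.1130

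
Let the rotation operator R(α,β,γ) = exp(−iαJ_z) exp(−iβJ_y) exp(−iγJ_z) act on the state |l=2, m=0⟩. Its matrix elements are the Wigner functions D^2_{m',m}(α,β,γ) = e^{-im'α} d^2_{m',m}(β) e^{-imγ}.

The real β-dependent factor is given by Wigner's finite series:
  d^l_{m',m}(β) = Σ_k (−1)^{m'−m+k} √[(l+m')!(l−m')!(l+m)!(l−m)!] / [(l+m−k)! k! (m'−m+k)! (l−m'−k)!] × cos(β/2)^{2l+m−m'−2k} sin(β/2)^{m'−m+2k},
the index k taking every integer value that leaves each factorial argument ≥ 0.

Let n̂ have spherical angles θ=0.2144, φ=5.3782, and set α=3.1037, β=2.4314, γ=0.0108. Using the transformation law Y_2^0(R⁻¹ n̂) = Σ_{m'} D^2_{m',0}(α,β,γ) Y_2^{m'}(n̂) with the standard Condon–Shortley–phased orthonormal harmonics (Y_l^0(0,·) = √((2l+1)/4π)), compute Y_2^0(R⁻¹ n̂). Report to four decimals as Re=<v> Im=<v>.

Re=0.3374 Im=0.0000

Need the full column D^2_{m',0} for m'=−2..2 at α=3.1037, β=2.4314, γ=0.0108.
cos(β/2)=0.347681, sin(β/2)=0.937613
d^2_{-2,0}: single k=2 term ⇒ +0.260306;  D = +0.259559-0.019708i
d^2_{-1,0}: k∈[1..2] ⇒ +0.096525 -0.701984 = -0.605458;  D = +0.605024-0.022937i
d^2_{0,0}: k∈[0..2] ⇒ +0.014612 -0.425078 +0.772849 = +0.362383;  D = +0.362383+0.000000i
d^2_{1,0}: k∈[0..1] ⇒ -0.096525 +0.701984 = +0.605458;  D = -0.605024-0.022937i
d^2_{2,0}: single k=0 term ⇒ +0.260306;  D = +0.259559+0.019708i
Y_2^{m'}(θ=0.2144,φ=5.3782) and Σ D·Y over m':
  (+0.2596-0.0197i)·(-0.0041+0.0170i)  (+0.6050-0.0229i)·(+0.0992+0.1263i)  (+0.3624+0.0000i)·(+0.5880+0.0000i)  (-0.6050-0.0229i)·(-0.0992+0.1263i)  (+0.2596+0.0197i)·(-0.0041-0.0170i)
Y_2^0(R⁻¹ n̂) = +0.337420-0.000000i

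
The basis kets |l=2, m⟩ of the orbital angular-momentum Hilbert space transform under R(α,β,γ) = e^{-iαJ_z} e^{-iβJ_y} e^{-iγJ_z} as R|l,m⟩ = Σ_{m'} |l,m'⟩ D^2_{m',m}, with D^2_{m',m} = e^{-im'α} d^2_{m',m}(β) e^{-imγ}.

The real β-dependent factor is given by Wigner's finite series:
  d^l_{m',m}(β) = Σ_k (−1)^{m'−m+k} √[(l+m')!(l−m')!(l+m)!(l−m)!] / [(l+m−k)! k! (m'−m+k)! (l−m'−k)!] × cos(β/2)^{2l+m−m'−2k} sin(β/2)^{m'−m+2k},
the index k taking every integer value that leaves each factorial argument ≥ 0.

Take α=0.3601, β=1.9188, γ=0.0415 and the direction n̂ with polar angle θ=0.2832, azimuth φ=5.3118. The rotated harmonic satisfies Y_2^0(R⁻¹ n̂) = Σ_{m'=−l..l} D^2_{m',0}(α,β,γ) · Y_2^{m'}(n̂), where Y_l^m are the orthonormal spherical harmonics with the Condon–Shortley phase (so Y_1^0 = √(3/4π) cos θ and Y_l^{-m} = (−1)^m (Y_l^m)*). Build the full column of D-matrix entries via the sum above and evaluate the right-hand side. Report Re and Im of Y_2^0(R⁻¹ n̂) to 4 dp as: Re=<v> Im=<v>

Re=-0.2489 Im=0.0000

Need the full column D^2_{m',0} for m'=−2..2 at α=0.3601, β=1.9188, γ=0.0415.
cos(β/2)=0.574011, sin(β/2)=0.818847
d^2_{-2,0}: single k=2 term ⇒ +0.541156;  D = +0.406773+0.356911i
d^2_{-1,0}: k∈[1..2] ⇒ +0.379350 -0.771978 = -0.392628;  D = -0.367445-0.138349i
d^2_{0,0}: k∈[0..2] ⇒ +0.108563 -0.883704 +0.449585 = -0.325556;  D = -0.325556+0.000000i
d^2_{1,0}: k∈[0..1] ⇒ -0.379350 +0.771978 = +0.392628;  D = +0.367445-0.138349i
d^2_{2,0}: single k=0 term ⇒ +0.541156;  D = +0.406773-0.356911i
Y_2^{m'}(θ=0.2832,φ=5.3118) and Σ D·Y over m':
  (+0.4068+0.3569i)·(-0.0110+0.0281i)  (-0.3674-0.1383i)·(+0.1169+0.1711i)  (-0.3256+0.0000i)·(+0.5569+0.0000i)  (+0.3674-0.1383i)·(-0.1169+0.1711i)  (+0.4068-0.3569i)·(-0.0110-0.0281i)
Y_2^0(R⁻¹ n̂) = -0.248859+0.000000i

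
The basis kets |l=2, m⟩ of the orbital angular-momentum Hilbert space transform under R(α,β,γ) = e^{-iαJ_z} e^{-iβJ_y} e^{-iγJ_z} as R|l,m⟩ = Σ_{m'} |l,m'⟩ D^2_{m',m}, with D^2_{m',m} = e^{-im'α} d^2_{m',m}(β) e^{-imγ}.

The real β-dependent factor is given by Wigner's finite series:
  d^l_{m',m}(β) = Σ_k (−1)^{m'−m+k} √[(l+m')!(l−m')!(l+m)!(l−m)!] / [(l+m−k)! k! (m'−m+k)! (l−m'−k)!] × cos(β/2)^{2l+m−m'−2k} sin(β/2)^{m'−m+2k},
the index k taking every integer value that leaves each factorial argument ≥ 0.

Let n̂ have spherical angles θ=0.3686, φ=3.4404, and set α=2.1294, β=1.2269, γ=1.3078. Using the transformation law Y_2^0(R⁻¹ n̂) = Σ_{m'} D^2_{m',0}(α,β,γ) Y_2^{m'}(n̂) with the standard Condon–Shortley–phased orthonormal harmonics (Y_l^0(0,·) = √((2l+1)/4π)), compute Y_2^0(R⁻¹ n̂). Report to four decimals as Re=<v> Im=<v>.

Need the full column D^2_{m',0} for m'=−2..2 at α=2.1294, β=1.2269, γ=1.3078.
cos(β/2)=0.817667, sin(β/2)=0.575692
d^2_{-2,0}: single k=2 term ⇒ +0.542761;  D = -0.237835-0.487877i
d^2_{-1,0}: k∈[1..2] ⇒ +0.770894 -0.382140 = +0.388754;  D = -0.206041+0.329662i
d^2_{0,0}: k∈[0..2] ⇒ +0.446998 -0.886325 +0.109840 = -0.329487;  D = -0.329487+0.000000i
d^2_{1,0}: k∈[0..1] ⇒ -0.770894 +0.382140 = -0.388754;  D = +0.206041+0.329662i
d^2_{2,0}: single k=0 term ⇒ +0.542761;  D = -0.237835+0.487877i
Y_2^{m'}(θ=0.3686,φ=3.4404) and Σ D·Y over m':
  (-0.2378-0.4879i)·(+0.0415-0.0282i)  (-0.2060+0.3297i)·(-0.2482+0.0764i)  (-0.3295+0.0000i)·(+0.5079+0.0000i)  (+0.2060+0.3297i)·(+0.2482+0.0764i)  (-0.2378+0.4879i)·(+0.0415+0.0282i)
Y_2^0(R⁻¹ n̂) = -0.162752+0.000000i

Re=-0.1628 Im=0.0000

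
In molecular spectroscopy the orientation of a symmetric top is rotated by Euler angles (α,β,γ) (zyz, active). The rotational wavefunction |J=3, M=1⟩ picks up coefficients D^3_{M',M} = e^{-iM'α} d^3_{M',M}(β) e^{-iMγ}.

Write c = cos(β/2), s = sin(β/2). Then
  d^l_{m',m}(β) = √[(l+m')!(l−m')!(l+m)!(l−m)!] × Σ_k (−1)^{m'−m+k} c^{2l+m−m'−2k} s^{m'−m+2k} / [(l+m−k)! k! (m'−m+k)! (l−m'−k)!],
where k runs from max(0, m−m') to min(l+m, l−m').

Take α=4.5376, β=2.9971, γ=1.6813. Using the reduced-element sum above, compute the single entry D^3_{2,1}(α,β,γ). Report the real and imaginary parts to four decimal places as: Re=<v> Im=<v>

Split into d^3_{2,1}(β=2.9971) × two z-phases.
c=cos(2.9971/2)=0.072183, s=sin(2.9971/2)=0.997391; N=√[120·1·24·2]=75.894664
k: max(0,(1)−(2))=0 … min(3+(1),3−(2))=1
  k=0: (−1)^1·75.8947/(24)·0.0722^5·0.9974^1 = -0.000006
  k=1: (−1)^2·75.8947/(12)·0.0722^3·0.9974^3 = +0.002360
d^3_{2,1}(2.9971) = -0.000006 +0.002360 = +0.002354
D = (-0.939517-0.342501i)·(+0.002354)·(-0.110279-0.993901i) = -0.000557+0.002287i

Re=-0.0006 Im=0.0023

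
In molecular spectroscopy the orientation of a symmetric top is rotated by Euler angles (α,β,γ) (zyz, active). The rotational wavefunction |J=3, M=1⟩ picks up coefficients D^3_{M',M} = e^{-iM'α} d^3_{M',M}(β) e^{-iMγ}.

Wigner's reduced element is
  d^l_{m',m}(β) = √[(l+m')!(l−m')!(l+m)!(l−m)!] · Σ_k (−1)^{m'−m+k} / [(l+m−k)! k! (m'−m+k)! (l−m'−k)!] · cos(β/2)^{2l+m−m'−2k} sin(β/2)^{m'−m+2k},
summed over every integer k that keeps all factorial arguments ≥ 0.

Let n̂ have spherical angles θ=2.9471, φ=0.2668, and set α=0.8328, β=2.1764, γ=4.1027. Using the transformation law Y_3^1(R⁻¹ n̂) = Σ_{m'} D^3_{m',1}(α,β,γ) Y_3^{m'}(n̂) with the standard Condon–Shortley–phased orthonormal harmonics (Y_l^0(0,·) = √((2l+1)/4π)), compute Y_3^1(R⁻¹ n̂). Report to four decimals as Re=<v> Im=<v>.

Re=0.1464 Im=-0.2914

Need the full column D^3_{m',1} for m'=−3..3 at α=0.8328, β=2.1764, γ=4.1027.
cos(β/2)=0.464081, sin(β/2)=0.885793
d^3_{-3,1}: single k=4 term ⇒ +0.513525;  D = -0.017202-0.513237i
d^3_{-2,1}: k∈[3..4] ⇒ +0.439346 -0.800303 = -0.360957;  D = +0.275028+0.233773i
d^3_{-1,1}: k∈[2..4] ⇒ +0.218368 -1.060732 +0.483052 = -0.359312;  D = +0.356359-0.045976i
d^3_{0,1}: k∈[1..3] ⇒ +0.066053 -0.721919 +0.876688 = +0.220821;  D = -0.126445+0.181035i
d^3_{1,1}: k∈[0..2] ⇒ +0.009990 -0.291157 +0.795549 = +0.514381;  D = +0.113814+0.501632i
d^3_{2,1}: k∈[0..1] ⇒ -0.060297 +0.439346 = +0.379049;  D = +0.329905+0.186657i
d^3_{3,1}: single k=0 term ⇒ +0.140956;  D = +0.133893-0.044061i
Y_3^{m'}(θ=2.9471,φ=0.2668) and Σ D·Y over m':
  (-0.0172-0.5132i)·(+0.0021-0.0022i)  (+0.2750+0.2338i)·(-0.0322+0.0191i)  (+0.3564-0.0460i)·(+0.2298-0.0628i)  (-0.1264+0.1810i)·(-0.6639+0.0000i)  (+0.1138+0.5016i)·(-0.2298-0.0628i)  (+0.3299+0.1867i)·(-0.0322-0.0191i)  (+0.1339-0.0441i)·(-0.0021-0.0022i)
Y_3^1(R⁻¹ n̂) = +0.146357-0.291366i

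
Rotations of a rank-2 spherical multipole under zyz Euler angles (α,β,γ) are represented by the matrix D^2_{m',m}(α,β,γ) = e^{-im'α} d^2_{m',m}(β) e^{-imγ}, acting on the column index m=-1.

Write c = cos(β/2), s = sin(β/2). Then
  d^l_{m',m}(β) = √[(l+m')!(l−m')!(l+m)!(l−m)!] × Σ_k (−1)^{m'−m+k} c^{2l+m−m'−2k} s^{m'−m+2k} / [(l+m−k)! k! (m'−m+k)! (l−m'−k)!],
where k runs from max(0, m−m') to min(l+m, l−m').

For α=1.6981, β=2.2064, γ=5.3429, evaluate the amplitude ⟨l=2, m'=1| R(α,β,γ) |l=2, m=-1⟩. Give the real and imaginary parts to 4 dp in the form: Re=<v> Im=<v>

Split into d^2_{1,-1}(β=2.2064) × two z-phases.
c=cos(2.2064/2)=0.450742, s=sin(2.2064/2)=0.892654; N=√[6·1·1·6]=6.000000
The bounds max(0,m−m')=0 and min(l+m,l−m')=1 give 2 terms
  k=0: (−1)^2·6.0000/(2)·0.4507^2·0.8927^2 = +0.485673
  k=1: (−1)^3·6.0000/(6)·0.4507^0·0.8927^4 = -0.634941
d^2_{1,-1}(2.2064) = +0.485673 -0.634941 = -0.149268
D = (-0.126960-0.991908i)·(-0.149268)·(+0.589558-0.807726i) = +0.130765+0.071983i

Re=0.1308 Im=0.0720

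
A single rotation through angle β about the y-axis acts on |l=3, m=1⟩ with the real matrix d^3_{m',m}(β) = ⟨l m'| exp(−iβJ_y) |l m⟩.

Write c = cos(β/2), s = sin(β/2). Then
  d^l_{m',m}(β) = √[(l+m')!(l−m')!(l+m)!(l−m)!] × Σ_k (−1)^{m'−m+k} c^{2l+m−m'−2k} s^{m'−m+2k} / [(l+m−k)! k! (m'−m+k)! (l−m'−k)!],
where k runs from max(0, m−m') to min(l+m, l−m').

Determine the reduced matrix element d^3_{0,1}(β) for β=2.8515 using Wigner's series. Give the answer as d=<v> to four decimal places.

d^3_{0,1}(β=2.8515) via Wigner's sum:
With c≡cos(β/2)=0.144538 and s≡sin(β/2)=0.989499, N=[6·6·24·2]^{1/2}=41.569219
Admissible k: 1..3 (factorial args all ≥0)
  k=1: (−1)^0·41.5692/(12)·0.1445^5·0.9895^1 = +0.000216
  k=2: (−1)^1·41.5692/(4)·0.1445^3·0.9895^3 = -0.030402
  k=3: (−1)^2·41.5692/(12)·0.1445^1·0.9895^5 = +0.474953
d^3_{0,1}(2.8515) = +0.000216 -0.030402 +0.474953 = +0.444767

d=0.4448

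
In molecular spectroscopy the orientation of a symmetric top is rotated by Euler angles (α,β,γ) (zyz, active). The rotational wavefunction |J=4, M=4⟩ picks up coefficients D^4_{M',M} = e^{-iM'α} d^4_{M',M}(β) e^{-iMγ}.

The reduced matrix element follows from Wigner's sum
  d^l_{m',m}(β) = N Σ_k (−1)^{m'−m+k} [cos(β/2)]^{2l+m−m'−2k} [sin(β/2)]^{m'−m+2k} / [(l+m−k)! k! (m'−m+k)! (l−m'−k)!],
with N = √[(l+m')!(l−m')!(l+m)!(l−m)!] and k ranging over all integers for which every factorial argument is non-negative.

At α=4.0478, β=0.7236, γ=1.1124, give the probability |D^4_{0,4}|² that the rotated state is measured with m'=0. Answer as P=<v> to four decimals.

P=0.0101

First d^4_{0,4}(β=0.7236), then the phase factors e^{-i(0)α} and e^{-i(4)γ}:
Half-angle: c=0.935261, s=0.353958. N=√(24·24·40320·1)=4819.161753
k: max(0,(4)−(0))=4 … min(4+(4),4−(0))=4
  k=4: (−1)^0·4819.1618/(576)·0.9353^4·0.3540^4 = +0.100482
d^4_{0,4}(0.7236) = +0.100482
|D^4_{0,4}|² = |d^4_{0,4}(β)|² = (+0.100482)² = 0.010097 (the z-rotation phases have unit modulus)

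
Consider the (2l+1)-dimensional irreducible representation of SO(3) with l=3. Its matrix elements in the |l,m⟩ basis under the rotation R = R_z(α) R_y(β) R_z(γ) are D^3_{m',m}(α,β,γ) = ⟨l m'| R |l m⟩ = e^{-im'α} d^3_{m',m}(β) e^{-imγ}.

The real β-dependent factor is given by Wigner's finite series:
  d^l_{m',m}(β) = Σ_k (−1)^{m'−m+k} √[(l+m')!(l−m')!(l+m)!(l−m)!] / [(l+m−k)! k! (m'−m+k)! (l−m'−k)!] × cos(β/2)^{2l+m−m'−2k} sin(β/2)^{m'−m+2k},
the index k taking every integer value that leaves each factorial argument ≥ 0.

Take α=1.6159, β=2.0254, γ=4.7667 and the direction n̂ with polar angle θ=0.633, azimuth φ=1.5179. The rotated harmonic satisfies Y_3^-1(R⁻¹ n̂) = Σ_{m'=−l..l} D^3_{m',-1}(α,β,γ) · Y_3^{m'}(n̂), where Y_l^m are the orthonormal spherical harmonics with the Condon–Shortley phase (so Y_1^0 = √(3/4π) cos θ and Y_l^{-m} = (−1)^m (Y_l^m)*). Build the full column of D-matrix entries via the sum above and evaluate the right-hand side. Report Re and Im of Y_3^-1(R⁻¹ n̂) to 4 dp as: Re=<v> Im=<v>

Need the full column D^3_{m',-1} for m'=−3..3 at α=1.6159, β=2.0254, γ=4.7667.
cos(β/2)=0.529572, sin(β/2)=0.848265
d^3_{-3,-1}: single k=2 term ⇒ +0.219184;  D = -0.215256-0.041314i
d^3_{-2,-1}: k∈[1..2] ⇒ +0.111727 -0.573324 = -0.461597;  D = +0.066477-0.456785i
d^3_{-1,-1}: k∈[0..2] ⇒ +0.022057 -0.452745 +0.871219 = +0.440531;  D = +0.438356+0.043723i
d^3_{0,-1}: k∈[0..2] ⇒ -0.122391 +0.942068 -0.805699 = +0.013977;  D = +0.000759-0.013957i
d^3_{1,-1}: k∈[0..2] ⇒ +0.339559 -1.161626 +0.372553 = -0.449513;  D = +0.449494+0.004139i
d^3_{2,-1}: k∈[0..1] ⇒ -0.573324 +0.735500 = +0.162176;  D = +0.005820+0.162071i
d^3_{3,-1}: single k=0 term ⇒ +0.562370;  D = +0.560526-0.045502i
Y_3^{m'}(θ=0.633,φ=1.5179) and Σ D·Y over m':
  (-0.2153-0.0413i)·(-0.0136+0.0853i)  (+0.0665-0.4568i)·(-0.2867-0.0304i)  (+0.4384+0.0437i)·(+0.0227-0.4296i)  (+0.0008-0.0140i)·(+0.0753+0.0000i)  (+0.4495+0.0041i)·(-0.0227-0.4296i)  (+0.0058+0.1621i)·(-0.2867+0.0304i)  (+0.5605-0.0455i)·(+0.0136+0.0853i)
Y_3^-1(R⁻¹ n̂) = -0.001216-0.269527i

Re=-0.0012 Im=-0.2695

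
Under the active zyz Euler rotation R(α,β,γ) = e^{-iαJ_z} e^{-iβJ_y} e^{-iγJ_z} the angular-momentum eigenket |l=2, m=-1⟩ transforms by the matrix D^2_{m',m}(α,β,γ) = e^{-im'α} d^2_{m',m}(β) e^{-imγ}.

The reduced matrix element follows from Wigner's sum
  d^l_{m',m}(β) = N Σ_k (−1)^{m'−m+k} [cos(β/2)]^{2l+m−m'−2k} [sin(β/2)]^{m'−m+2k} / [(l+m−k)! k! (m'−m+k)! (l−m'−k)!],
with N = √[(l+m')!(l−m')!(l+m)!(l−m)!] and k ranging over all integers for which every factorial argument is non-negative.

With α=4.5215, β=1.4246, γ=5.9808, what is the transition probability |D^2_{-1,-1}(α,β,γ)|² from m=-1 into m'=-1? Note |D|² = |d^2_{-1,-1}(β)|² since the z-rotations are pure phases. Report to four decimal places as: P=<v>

P=0.1648

First d^2_{-1,-1}(β=1.4246), then the phase factors e^{-i(-1)α} and e^{-i(-1)γ}:
c=cos(1.4246/2)=0.756861, s=sin(1.4246/2)=0.653576; N=√[1·6·1·6]=6.000000
The bounds max(0,m−m')=0 and min(l+m,l−m')=1 give 2 terms
  k=0: (−1)^0·6.0000/(6)·0.7569^4·0.6536^0 = +0.328143
  k=1: (−1)^1·6.0000/(2)·0.7569^2·0.6536^2 = -0.734084
d^2_{-1,-1}(1.4246) = +0.328143 -0.734084 = -0.405940
|D^2_{-1,-1}|² = |d^2_{-1,-1}(β)|² = (-0.405940)² = 0.164788 (the z-rotation phases have unit modulus)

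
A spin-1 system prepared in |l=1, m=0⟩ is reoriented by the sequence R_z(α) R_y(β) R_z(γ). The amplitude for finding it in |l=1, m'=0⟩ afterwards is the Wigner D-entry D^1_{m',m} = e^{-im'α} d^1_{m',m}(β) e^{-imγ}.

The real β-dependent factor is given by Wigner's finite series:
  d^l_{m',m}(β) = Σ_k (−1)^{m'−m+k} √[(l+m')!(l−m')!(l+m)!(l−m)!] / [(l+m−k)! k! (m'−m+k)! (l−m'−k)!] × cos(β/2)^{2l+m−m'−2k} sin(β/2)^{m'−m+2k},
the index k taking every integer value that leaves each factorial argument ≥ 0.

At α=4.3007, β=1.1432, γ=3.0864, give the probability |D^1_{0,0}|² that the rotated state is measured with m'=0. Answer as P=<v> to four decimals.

Split into d^1_{0,0}(β=1.1432) × two z-phases.
c=cos(1.1432/2)=0.841036, s=sin(1.1432/2)=0.540978; N=√[1·1·1·1]=1.000000
Admissible k: 0..1 (factorial args all ≥0)
  k=0: (−1)^0·1.0000/(1)·0.8410^2·0.5410^0 = +0.707342
  k=1: (−1)^1·1.0000/(1)·0.8410^0·0.5410^2 = -0.292658
d^1_{0,0}(1.1432) = +0.707342 -0.292658 = +0.414685
|D^1_{0,0}|² = |d^1_{0,0}(β)|² = (+0.414685)² = 0.171963 (the z-rotation phases have unit modulus)

P=0.1720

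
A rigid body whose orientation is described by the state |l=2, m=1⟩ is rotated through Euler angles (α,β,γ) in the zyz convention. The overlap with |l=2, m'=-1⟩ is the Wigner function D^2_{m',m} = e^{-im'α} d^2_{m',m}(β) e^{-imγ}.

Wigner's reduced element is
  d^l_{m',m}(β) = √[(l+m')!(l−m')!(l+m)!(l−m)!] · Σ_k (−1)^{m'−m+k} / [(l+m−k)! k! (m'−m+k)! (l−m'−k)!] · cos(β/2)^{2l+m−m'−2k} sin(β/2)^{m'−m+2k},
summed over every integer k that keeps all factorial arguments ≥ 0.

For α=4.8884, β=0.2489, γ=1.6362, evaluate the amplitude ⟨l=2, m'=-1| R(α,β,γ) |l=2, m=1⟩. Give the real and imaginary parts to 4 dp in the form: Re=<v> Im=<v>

Re=-0.0450 Im=-0.0050

First d^2_{-1,1}(β=0.2489), then the phase factors e^{-i(-1)α} and e^{-i(1)γ}:
Half-angle: c=0.992266, s=0.124129. N=√(1·6·6·1)=6.000000
Admissible k: 2..3 (factorial args all ≥0)
  k=2: (−1)^0·6.0000/(2)·0.9923^2·0.1241^2 = +0.045512
  k=3: (−1)^1·6.0000/(6)·0.9923^0·0.1241^4 = -0.000237
d^2_{-1,1}(0.2489) = +0.045512 -0.000237 = +0.045274
Attach z-rotation phases: D = e^{-i(-1)(4.8884)}·(+0.045274)·e^{-i(1)(1.6362)} = -0.044998-0.004997i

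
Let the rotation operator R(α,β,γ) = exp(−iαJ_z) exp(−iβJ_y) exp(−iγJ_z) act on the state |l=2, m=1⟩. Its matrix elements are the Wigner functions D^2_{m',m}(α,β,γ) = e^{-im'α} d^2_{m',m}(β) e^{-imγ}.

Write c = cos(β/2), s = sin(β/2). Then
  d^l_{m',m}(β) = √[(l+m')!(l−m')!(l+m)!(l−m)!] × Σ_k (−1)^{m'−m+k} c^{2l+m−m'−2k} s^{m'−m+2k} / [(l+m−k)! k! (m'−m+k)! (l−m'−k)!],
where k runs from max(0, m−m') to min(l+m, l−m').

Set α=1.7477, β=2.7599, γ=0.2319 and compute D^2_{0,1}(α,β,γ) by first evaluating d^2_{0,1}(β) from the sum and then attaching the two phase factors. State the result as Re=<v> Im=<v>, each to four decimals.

First d^2_{0,1}(β=2.7599), then the phase factors e^{-i(0)α} and e^{-i(1)γ}:
With c≡cos(β/2)=0.189690 and s≡sin(β/2)=0.981844, N=[2·2·6·1]^{1/2}=4.898979
k∈{1,2} keeps every argument non-negative
  k=1: (−1)^0·4.8990/(2)·0.1897^3·0.9818^1 = +0.016415
  k=2: (−1)^1·4.8990/(2)·0.1897^1·0.9818^3 = -0.439792
d^2_{0,1}(2.7599) = +0.016415 -0.439792 = -0.423377
Attach z-rotation phases: D = e^{-i(0)(1.7477)}·(-0.423377)·e^{-i(1)(0.2319)} = -0.412044+0.097303i

Re=-0.4120 Im=0.0973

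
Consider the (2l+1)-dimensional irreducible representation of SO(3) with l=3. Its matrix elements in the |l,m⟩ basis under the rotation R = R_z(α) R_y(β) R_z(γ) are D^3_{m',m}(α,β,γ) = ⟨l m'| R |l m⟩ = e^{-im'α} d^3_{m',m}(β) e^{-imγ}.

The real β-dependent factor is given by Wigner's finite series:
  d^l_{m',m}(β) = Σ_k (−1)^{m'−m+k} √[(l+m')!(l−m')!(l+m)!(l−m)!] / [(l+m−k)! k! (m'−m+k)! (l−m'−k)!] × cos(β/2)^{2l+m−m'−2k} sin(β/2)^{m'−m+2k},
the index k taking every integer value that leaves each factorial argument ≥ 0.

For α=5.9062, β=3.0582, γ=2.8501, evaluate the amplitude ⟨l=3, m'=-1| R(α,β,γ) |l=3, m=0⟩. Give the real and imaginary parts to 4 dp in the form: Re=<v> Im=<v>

Re=0.1330 Im=-0.0526

Split into d^3_{-1,0}(β=3.0582) × two z-phases.
c=cos(3.0582/2)=0.041684, s=sin(3.0582/2)=0.999131; N=√[2·24·6·6]=41.569219
k: max(0,(0)−(-1))=1 … min(3+(0),3−(-1))=3
  k=1: (−1)^0·41.5692/(12)·0.0417^5·0.9991^1 = +0.000000
  k=2: (−1)^1·41.5692/(4)·0.0417^3·0.9991^3 = -0.000751
  k=3: (−1)^2·41.5692/(12)·0.0417^1·0.9991^5 = +0.143772
d^3_{-1,0}(3.0582) = +0.000000 -0.000751 +0.143772 = +0.143022
Attach z-rotation phases: D = e^{-i(-1)(5.9062)}·(+0.143022)·e^{-i(0)(2.8501)} = +0.132979-0.052649i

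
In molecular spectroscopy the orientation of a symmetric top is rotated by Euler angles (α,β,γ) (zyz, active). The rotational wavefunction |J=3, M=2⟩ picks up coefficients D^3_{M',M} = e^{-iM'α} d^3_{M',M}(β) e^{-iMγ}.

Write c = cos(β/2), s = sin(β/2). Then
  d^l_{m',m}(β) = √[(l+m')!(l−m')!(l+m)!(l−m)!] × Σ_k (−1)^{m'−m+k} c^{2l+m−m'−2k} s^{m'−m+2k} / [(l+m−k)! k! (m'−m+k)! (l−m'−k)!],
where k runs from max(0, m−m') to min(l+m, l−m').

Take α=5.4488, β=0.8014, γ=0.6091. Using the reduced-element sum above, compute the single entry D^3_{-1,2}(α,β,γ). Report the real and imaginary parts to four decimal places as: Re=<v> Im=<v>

Split into d^3_{-1,2}(β=0.8014) × two z-phases.
Half-angle: c=0.920788, s=0.390063. N=√(2·24·120·1)=75.894664
k: max(0,(2)−(-1))=3 … min(3+(2),3−(-1))=4
  k=3: (−1)^0·75.8947/(12)·0.9208^3·0.3901^3 = +0.293031
  k=4: (−1)^1·75.8947/(24)·0.9208^1·0.3901^5 = -0.026293
d^3_{-1,2}(0.8014) = +0.293031 -0.026293 = +0.266738
Attach z-rotation phases: D = e^{-i(-1)(5.4488)}·(+0.266738)·e^{-i(2)(0.6091)} = -0.123597-0.236375i

Re=-0.1236 Im=-0.2364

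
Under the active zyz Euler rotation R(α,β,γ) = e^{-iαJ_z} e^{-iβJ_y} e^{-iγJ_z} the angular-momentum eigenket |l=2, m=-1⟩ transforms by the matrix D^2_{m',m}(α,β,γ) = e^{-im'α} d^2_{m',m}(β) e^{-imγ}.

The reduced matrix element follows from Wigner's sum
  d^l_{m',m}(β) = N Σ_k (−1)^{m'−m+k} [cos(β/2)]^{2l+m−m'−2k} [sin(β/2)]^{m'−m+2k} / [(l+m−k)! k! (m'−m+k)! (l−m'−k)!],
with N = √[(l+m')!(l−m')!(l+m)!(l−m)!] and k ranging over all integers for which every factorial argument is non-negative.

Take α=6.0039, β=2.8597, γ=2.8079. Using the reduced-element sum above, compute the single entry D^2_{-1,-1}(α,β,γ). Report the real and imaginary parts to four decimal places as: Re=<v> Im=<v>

Re=0.0472 Im=-0.0332

First d^2_{-1,-1}(β=2.8597), then the phase factors e^{-i(-1)α} and e^{-i(-1)γ}:
c=cos(2.8597/2)=0.140480, s=sin(2.8597/2)=0.990083; N=√[1·6·1·6]=6.000000
k∈{0,1} keeps every argument non-negative
  k=0: (−1)^0·6.0000/(6)·0.1405^4·0.9901^0 = +0.000389
  k=1: (−1)^1·6.0000/(2)·0.1405^2·0.9901^2 = -0.058036
d^2_{-1,-1}(2.8597) = +0.000389 -0.058036 = -0.057646
Phases: e^{-i·(-1)·6.0039}=+0.961253-0.275669i, e^{-i·(-1)·2.8079}=-0.944839+0.327534i ⇒ D=+0.047151-0.033164i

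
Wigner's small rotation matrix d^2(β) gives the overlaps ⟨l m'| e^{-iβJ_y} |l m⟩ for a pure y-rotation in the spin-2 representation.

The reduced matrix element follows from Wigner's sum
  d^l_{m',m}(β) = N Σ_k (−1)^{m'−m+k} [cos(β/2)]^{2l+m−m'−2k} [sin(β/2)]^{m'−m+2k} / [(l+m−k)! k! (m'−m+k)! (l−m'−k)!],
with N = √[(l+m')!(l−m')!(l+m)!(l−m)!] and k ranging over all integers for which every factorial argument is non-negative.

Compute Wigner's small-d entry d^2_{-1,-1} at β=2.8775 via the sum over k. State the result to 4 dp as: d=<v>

d^2_{-1,-1}(β=2.8775) via Wigner's sum:
c=cos(2.8775/2)=0.131663, s=sin(2.8775/2)=0.991295; N=√[1·6·1·6]=6.000000
Admissible k: 0..1 (factorial args all ≥0)
  k=0: (−1)^0·6.0000/(6)·0.1317^4·0.9913^0 = +0.000301
  k=1: (−1)^1·6.0000/(2)·0.1317^2·0.9913^2 = -0.051104
d^2_{-1,-1}(2.8775) = +0.000301 -0.051104 = -0.050803

d=-0.0508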